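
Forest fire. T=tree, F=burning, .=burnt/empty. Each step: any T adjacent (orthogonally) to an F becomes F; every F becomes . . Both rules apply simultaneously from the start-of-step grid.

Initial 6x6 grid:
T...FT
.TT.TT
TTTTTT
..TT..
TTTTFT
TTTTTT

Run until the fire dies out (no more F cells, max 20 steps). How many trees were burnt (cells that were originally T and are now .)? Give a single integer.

Answer: 24

Derivation:
Step 1: +5 fires, +2 burnt (F count now 5)
Step 2: +6 fires, +5 burnt (F count now 6)
Step 3: +5 fires, +6 burnt (F count now 5)
Step 4: +3 fires, +5 burnt (F count now 3)
Step 5: +3 fires, +3 burnt (F count now 3)
Step 6: +2 fires, +3 burnt (F count now 2)
Step 7: +0 fires, +2 burnt (F count now 0)
Fire out after step 7
Initially T: 25, now '.': 35
Total burnt (originally-T cells now '.'): 24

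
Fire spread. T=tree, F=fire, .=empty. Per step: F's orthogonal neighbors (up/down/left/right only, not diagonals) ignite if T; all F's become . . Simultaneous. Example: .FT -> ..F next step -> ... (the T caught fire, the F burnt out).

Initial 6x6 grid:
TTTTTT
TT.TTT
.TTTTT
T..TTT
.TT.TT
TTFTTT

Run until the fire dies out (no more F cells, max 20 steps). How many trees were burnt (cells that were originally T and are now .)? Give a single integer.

Answer: 28

Derivation:
Step 1: +3 fires, +1 burnt (F count now 3)
Step 2: +3 fires, +3 burnt (F count now 3)
Step 3: +2 fires, +3 burnt (F count now 2)
Step 4: +2 fires, +2 burnt (F count now 2)
Step 5: +3 fires, +2 burnt (F count now 3)
Step 6: +3 fires, +3 burnt (F count now 3)
Step 7: +4 fires, +3 burnt (F count now 4)
Step 8: +3 fires, +4 burnt (F count now 3)
Step 9: +2 fires, +3 burnt (F count now 2)
Step 10: +2 fires, +2 burnt (F count now 2)
Step 11: +1 fires, +2 burnt (F count now 1)
Step 12: +0 fires, +1 burnt (F count now 0)
Fire out after step 12
Initially T: 29, now '.': 35
Total burnt (originally-T cells now '.'): 28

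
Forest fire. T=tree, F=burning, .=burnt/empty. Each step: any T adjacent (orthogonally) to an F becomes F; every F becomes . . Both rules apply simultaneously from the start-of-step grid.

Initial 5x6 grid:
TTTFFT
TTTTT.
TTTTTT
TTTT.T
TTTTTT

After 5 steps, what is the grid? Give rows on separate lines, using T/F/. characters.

Step 1: 4 trees catch fire, 2 burn out
  TTF..F
  TTTFF.
  TTTTTT
  TTTT.T
  TTTTTT
Step 2: 4 trees catch fire, 4 burn out
  TF....
  TTF...
  TTTFFT
  TTTT.T
  TTTTTT
Step 3: 5 trees catch fire, 4 burn out
  F.....
  TF....
  TTF..F
  TTTF.T
  TTTTTT
Step 4: 5 trees catch fire, 5 burn out
  ......
  F.....
  TF....
  TTF..F
  TTTFTT
Step 5: 5 trees catch fire, 5 burn out
  ......
  ......
  F.....
  TF....
  TTF.FF

......
......
F.....
TF....
TTF.FF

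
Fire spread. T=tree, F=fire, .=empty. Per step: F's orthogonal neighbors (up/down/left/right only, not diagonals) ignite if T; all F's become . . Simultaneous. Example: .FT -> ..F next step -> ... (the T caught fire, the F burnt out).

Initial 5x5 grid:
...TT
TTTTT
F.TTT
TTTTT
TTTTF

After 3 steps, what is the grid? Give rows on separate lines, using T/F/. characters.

Step 1: 4 trees catch fire, 2 burn out
  ...TT
  FTTTT
  ..TTT
  FTTTF
  TTTF.
Step 2: 6 trees catch fire, 4 burn out
  ...TT
  .FTTT
  ..TTF
  .FTF.
  FTF..
Step 3: 5 trees catch fire, 6 burn out
  ...TT
  ..FTF
  ..TF.
  ..F..
  .F...

...TT
..FTF
..TF.
..F..
.F...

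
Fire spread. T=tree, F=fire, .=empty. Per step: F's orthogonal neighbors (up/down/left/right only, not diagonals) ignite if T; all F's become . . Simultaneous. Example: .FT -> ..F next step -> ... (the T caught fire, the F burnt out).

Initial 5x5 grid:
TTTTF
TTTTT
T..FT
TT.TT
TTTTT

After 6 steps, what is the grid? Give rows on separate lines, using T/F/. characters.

Step 1: 5 trees catch fire, 2 burn out
  TTTF.
  TTTFF
  T...F
  TT.FT
  TTTTT
Step 2: 4 trees catch fire, 5 burn out
  TTF..
  TTF..
  T....
  TT..F
  TTTFT
Step 3: 4 trees catch fire, 4 burn out
  TF...
  TF...
  T....
  TT...
  TTF.F
Step 4: 3 trees catch fire, 4 burn out
  F....
  F....
  T....
  TT...
  TF...
Step 5: 3 trees catch fire, 3 burn out
  .....
  .....
  F....
  TF...
  F....
Step 6: 1 trees catch fire, 3 burn out
  .....
  .....
  .....
  F....
  .....

.....
.....
.....
F....
.....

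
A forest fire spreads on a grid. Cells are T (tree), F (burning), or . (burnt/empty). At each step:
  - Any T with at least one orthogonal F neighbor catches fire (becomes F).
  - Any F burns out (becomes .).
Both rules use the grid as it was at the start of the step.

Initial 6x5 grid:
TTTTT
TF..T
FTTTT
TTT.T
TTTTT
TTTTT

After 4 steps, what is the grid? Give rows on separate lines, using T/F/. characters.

Step 1: 4 trees catch fire, 2 burn out
  TFTTT
  F...T
  .FTTT
  FTT.T
  TTTTT
  TTTTT
Step 2: 5 trees catch fire, 4 burn out
  F.FTT
  ....T
  ..FTT
  .FT.T
  FTTTT
  TTTTT
Step 3: 5 trees catch fire, 5 burn out
  ...FT
  ....T
  ...FT
  ..F.T
  .FTTT
  FTTTT
Step 4: 4 trees catch fire, 5 burn out
  ....F
  ....T
  ....F
  ....T
  ..FTT
  .FTTT

....F
....T
....F
....T
..FTT
.FTTT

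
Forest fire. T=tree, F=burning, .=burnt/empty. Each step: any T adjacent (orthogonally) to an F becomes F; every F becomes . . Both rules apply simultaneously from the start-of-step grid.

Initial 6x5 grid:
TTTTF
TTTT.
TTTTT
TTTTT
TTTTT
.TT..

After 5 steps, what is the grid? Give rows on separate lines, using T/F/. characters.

Step 1: 1 trees catch fire, 1 burn out
  TTTF.
  TTTT.
  TTTTT
  TTTTT
  TTTTT
  .TT..
Step 2: 2 trees catch fire, 1 burn out
  TTF..
  TTTF.
  TTTTT
  TTTTT
  TTTTT
  .TT..
Step 3: 3 trees catch fire, 2 burn out
  TF...
  TTF..
  TTTFT
  TTTTT
  TTTTT
  .TT..
Step 4: 5 trees catch fire, 3 burn out
  F....
  TF...
  TTF.F
  TTTFT
  TTTTT
  .TT..
Step 5: 5 trees catch fire, 5 burn out
  .....
  F....
  TF...
  TTF.F
  TTTFT
  .TT..

.....
F....
TF...
TTF.F
TTTFT
.TT..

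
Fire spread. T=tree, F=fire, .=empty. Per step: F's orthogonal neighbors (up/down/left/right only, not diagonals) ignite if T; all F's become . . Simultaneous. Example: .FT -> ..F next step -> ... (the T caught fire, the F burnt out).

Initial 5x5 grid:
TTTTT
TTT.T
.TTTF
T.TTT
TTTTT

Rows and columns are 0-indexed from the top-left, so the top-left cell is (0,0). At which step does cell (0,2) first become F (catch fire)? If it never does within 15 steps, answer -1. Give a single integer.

Step 1: cell (0,2)='T' (+3 fires, +1 burnt)
Step 2: cell (0,2)='T' (+4 fires, +3 burnt)
Step 3: cell (0,2)='T' (+5 fires, +4 burnt)
Step 4: cell (0,2)='F' (+3 fires, +5 burnt)
  -> target ignites at step 4
Step 5: cell (0,2)='.' (+3 fires, +3 burnt)
Step 6: cell (0,2)='.' (+2 fires, +3 burnt)
Step 7: cell (0,2)='.' (+1 fires, +2 burnt)
Step 8: cell (0,2)='.' (+0 fires, +1 burnt)
  fire out at step 8

4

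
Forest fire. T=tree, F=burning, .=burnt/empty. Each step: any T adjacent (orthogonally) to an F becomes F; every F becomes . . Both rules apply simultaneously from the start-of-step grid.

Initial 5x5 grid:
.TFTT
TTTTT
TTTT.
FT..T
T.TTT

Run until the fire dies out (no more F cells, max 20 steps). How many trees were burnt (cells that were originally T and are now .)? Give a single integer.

Answer: 14

Derivation:
Step 1: +6 fires, +2 burnt (F count now 6)
Step 2: +6 fires, +6 burnt (F count now 6)
Step 3: +2 fires, +6 burnt (F count now 2)
Step 4: +0 fires, +2 burnt (F count now 0)
Fire out after step 4
Initially T: 18, now '.': 21
Total burnt (originally-T cells now '.'): 14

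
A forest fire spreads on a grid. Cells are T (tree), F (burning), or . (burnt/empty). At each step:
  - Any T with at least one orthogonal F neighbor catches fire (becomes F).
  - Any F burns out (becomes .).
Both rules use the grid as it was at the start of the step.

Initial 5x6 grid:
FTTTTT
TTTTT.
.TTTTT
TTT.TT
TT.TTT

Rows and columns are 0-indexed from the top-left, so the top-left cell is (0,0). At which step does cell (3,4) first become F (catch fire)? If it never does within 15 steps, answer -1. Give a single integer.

Step 1: cell (3,4)='T' (+2 fires, +1 burnt)
Step 2: cell (3,4)='T' (+2 fires, +2 burnt)
Step 3: cell (3,4)='T' (+3 fires, +2 burnt)
Step 4: cell (3,4)='T' (+4 fires, +3 burnt)
Step 5: cell (3,4)='T' (+6 fires, +4 burnt)
Step 6: cell (3,4)='T' (+2 fires, +6 burnt)
Step 7: cell (3,4)='F' (+2 fires, +2 burnt)
  -> target ignites at step 7
Step 8: cell (3,4)='.' (+2 fires, +2 burnt)
Step 9: cell (3,4)='.' (+2 fires, +2 burnt)
Step 10: cell (3,4)='.' (+0 fires, +2 burnt)
  fire out at step 10

7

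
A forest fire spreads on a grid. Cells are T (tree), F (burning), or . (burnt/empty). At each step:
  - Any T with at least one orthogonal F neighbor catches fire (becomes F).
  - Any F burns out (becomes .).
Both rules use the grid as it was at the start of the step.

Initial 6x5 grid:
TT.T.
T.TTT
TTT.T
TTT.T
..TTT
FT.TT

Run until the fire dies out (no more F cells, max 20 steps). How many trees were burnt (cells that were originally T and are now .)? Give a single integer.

Step 1: +1 fires, +1 burnt (F count now 1)
Step 2: +0 fires, +1 burnt (F count now 0)
Fire out after step 2
Initially T: 21, now '.': 10
Total burnt (originally-T cells now '.'): 1

Answer: 1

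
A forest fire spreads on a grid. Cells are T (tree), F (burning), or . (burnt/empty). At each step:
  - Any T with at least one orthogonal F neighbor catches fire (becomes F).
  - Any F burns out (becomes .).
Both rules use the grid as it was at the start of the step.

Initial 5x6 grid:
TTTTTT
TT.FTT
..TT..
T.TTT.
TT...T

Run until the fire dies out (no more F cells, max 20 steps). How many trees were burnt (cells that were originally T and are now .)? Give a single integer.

Step 1: +3 fires, +1 burnt (F count now 3)
Step 2: +5 fires, +3 burnt (F count now 5)
Step 3: +4 fires, +5 burnt (F count now 4)
Step 4: +2 fires, +4 burnt (F count now 2)
Step 5: +1 fires, +2 burnt (F count now 1)
Step 6: +0 fires, +1 burnt (F count now 0)
Fire out after step 6
Initially T: 19, now '.': 26
Total burnt (originally-T cells now '.'): 15

Answer: 15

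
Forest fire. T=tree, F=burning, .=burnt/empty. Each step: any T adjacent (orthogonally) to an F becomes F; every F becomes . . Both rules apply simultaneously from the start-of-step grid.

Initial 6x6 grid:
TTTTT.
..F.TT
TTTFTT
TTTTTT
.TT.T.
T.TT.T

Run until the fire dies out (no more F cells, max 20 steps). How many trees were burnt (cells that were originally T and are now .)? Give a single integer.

Answer: 23

Derivation:
Step 1: +4 fires, +2 burnt (F count now 4)
Step 2: +7 fires, +4 burnt (F count now 7)
Step 3: +8 fires, +7 burnt (F count now 8)
Step 4: +3 fires, +8 burnt (F count now 3)
Step 5: +1 fires, +3 burnt (F count now 1)
Step 6: +0 fires, +1 burnt (F count now 0)
Fire out after step 6
Initially T: 25, now '.': 34
Total burnt (originally-T cells now '.'): 23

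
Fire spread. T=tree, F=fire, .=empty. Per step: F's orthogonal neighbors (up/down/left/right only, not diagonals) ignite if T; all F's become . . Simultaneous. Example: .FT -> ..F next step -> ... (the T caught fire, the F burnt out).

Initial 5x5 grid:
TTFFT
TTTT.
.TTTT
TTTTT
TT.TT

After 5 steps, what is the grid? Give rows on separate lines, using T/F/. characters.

Step 1: 4 trees catch fire, 2 burn out
  TF..F
  TTFF.
  .TTTT
  TTTTT
  TT.TT
Step 2: 4 trees catch fire, 4 burn out
  F....
  TF...
  .TFFT
  TTTTT
  TT.TT
Step 3: 5 trees catch fire, 4 burn out
  .....
  F....
  .F..F
  TTFFT
  TT.TT
Step 4: 3 trees catch fire, 5 burn out
  .....
  .....
  .....
  TF..F
  TT.FT
Step 5: 3 trees catch fire, 3 burn out
  .....
  .....
  .....
  F....
  TF..F

.....
.....
.....
F....
TF..F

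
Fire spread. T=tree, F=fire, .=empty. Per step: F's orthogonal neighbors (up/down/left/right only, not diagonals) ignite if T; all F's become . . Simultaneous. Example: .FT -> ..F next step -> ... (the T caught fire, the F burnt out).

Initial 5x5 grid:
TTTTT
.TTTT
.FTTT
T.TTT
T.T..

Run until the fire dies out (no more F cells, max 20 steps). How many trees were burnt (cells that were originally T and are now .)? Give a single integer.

Answer: 16

Derivation:
Step 1: +2 fires, +1 burnt (F count now 2)
Step 2: +4 fires, +2 burnt (F count now 4)
Step 3: +6 fires, +4 burnt (F count now 6)
Step 4: +3 fires, +6 burnt (F count now 3)
Step 5: +1 fires, +3 burnt (F count now 1)
Step 6: +0 fires, +1 burnt (F count now 0)
Fire out after step 6
Initially T: 18, now '.': 23
Total burnt (originally-T cells now '.'): 16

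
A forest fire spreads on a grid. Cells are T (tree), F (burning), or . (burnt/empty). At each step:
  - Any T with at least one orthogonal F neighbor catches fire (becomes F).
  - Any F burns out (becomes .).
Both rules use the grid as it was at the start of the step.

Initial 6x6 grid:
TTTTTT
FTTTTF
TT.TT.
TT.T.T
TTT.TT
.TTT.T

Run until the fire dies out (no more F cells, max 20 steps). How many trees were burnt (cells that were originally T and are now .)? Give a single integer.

Step 1: +5 fires, +2 burnt (F count now 5)
Step 2: +7 fires, +5 burnt (F count now 7)
Step 3: +5 fires, +7 burnt (F count now 5)
Step 4: +2 fires, +5 burnt (F count now 2)
Step 5: +2 fires, +2 burnt (F count now 2)
Step 6: +1 fires, +2 burnt (F count now 1)
Step 7: +1 fires, +1 burnt (F count now 1)
Step 8: +0 fires, +1 burnt (F count now 0)
Fire out after step 8
Initially T: 27, now '.': 32
Total burnt (originally-T cells now '.'): 23

Answer: 23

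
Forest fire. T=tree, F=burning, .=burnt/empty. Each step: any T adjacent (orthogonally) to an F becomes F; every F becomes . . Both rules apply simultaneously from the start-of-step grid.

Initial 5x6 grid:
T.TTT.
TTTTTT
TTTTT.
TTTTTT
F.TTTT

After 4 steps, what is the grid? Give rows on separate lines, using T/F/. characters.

Step 1: 1 trees catch fire, 1 burn out
  T.TTT.
  TTTTTT
  TTTTT.
  FTTTTT
  ..TTTT
Step 2: 2 trees catch fire, 1 burn out
  T.TTT.
  TTTTTT
  FTTTT.
  .FTTTT
  ..TTTT
Step 3: 3 trees catch fire, 2 burn out
  T.TTT.
  FTTTTT
  .FTTT.
  ..FTTT
  ..TTTT
Step 4: 5 trees catch fire, 3 burn out
  F.TTT.
  .FTTTT
  ..FTT.
  ...FTT
  ..FTTT

F.TTT.
.FTTTT
..FTT.
...FTT
..FTTT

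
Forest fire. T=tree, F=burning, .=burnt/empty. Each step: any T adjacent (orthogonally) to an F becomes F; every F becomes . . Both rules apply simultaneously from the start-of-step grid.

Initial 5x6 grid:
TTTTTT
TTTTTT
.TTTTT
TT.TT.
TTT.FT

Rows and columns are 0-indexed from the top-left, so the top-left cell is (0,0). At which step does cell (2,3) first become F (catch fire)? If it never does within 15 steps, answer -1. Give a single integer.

Step 1: cell (2,3)='T' (+2 fires, +1 burnt)
Step 2: cell (2,3)='T' (+2 fires, +2 burnt)
Step 3: cell (2,3)='F' (+3 fires, +2 burnt)
  -> target ignites at step 3
Step 4: cell (2,3)='.' (+4 fires, +3 burnt)
Step 5: cell (2,3)='.' (+4 fires, +4 burnt)
Step 6: cell (2,3)='.' (+3 fires, +4 burnt)
Step 7: cell (2,3)='.' (+4 fires, +3 burnt)
Step 8: cell (2,3)='.' (+3 fires, +4 burnt)
Step 9: cell (2,3)='.' (+0 fires, +3 burnt)
  fire out at step 9

3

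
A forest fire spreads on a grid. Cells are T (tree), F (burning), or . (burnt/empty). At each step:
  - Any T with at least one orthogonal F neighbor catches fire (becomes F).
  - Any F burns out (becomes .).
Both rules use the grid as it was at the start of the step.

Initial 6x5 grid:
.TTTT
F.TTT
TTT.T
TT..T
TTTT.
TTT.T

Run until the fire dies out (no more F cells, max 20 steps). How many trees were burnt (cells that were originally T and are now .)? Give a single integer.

Answer: 21

Derivation:
Step 1: +1 fires, +1 burnt (F count now 1)
Step 2: +2 fires, +1 burnt (F count now 2)
Step 3: +3 fires, +2 burnt (F count now 3)
Step 4: +3 fires, +3 burnt (F count now 3)
Step 5: +4 fires, +3 burnt (F count now 4)
Step 6: +5 fires, +4 burnt (F count now 5)
Step 7: +2 fires, +5 burnt (F count now 2)
Step 8: +1 fires, +2 burnt (F count now 1)
Step 9: +0 fires, +1 burnt (F count now 0)
Fire out after step 9
Initially T: 22, now '.': 29
Total burnt (originally-T cells now '.'): 21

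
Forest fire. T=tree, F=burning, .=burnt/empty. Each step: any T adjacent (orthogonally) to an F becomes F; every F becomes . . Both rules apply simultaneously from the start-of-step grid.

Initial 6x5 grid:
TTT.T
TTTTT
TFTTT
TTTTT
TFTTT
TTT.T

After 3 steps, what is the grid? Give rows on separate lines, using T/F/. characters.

Step 1: 7 trees catch fire, 2 burn out
  TTT.T
  TFTTT
  F.FTT
  TFTTT
  F.FTT
  TFT.T
Step 2: 9 trees catch fire, 7 burn out
  TFT.T
  F.FTT
  ...FT
  F.FTT
  ...FT
  F.F.T
Step 3: 6 trees catch fire, 9 burn out
  F.F.T
  ...FT
  ....F
  ...FT
  ....F
  ....T

F.F.T
...FT
....F
...FT
....F
....T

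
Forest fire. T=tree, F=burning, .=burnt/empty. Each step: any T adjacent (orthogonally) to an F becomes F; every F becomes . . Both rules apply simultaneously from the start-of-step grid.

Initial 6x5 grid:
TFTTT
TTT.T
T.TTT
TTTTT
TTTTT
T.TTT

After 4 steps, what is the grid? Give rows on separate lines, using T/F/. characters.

Step 1: 3 trees catch fire, 1 burn out
  F.FTT
  TFT.T
  T.TTT
  TTTTT
  TTTTT
  T.TTT
Step 2: 3 trees catch fire, 3 burn out
  ...FT
  F.F.T
  T.TTT
  TTTTT
  TTTTT
  T.TTT
Step 3: 3 trees catch fire, 3 burn out
  ....F
  ....T
  F.FTT
  TTTTT
  TTTTT
  T.TTT
Step 4: 4 trees catch fire, 3 burn out
  .....
  ....F
  ...FT
  FTFTT
  TTTTT
  T.TTT

.....
....F
...FT
FTFTT
TTTTT
T.TTT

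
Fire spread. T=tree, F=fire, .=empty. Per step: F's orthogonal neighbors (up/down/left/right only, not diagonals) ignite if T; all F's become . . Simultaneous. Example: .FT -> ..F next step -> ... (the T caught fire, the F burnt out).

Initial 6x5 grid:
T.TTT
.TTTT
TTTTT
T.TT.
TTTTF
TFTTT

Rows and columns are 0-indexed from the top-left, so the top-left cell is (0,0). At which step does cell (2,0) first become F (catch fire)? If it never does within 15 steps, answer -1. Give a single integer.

Step 1: cell (2,0)='T' (+5 fires, +2 burnt)
Step 2: cell (2,0)='T' (+4 fires, +5 burnt)
Step 3: cell (2,0)='T' (+3 fires, +4 burnt)
Step 4: cell (2,0)='F' (+4 fires, +3 burnt)
  -> target ignites at step 4
Step 5: cell (2,0)='.' (+4 fires, +4 burnt)
Step 6: cell (2,0)='.' (+3 fires, +4 burnt)
Step 7: cell (2,0)='.' (+0 fires, +3 burnt)
  fire out at step 7

4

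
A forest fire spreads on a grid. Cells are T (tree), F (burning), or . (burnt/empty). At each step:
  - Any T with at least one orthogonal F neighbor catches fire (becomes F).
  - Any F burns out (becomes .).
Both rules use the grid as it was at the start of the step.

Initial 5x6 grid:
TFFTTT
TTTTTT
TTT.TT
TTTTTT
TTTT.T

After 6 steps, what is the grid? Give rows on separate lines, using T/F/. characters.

Step 1: 4 trees catch fire, 2 burn out
  F..FTT
  TFFTTT
  TTT.TT
  TTTTTT
  TTTT.T
Step 2: 5 trees catch fire, 4 burn out
  ....FT
  F..FTT
  TFF.TT
  TTTTTT
  TTTT.T
Step 3: 5 trees catch fire, 5 burn out
  .....F
  ....FT
  F...TT
  TFFTTT
  TTTT.T
Step 4: 6 trees catch fire, 5 burn out
  ......
  .....F
  ....FT
  F..FTT
  TFFT.T
Step 5: 4 trees catch fire, 6 burn out
  ......
  ......
  .....F
  ....FT
  F..F.T
Step 6: 1 trees catch fire, 4 burn out
  ......
  ......
  ......
  .....F
  .....T

......
......
......
.....F
.....T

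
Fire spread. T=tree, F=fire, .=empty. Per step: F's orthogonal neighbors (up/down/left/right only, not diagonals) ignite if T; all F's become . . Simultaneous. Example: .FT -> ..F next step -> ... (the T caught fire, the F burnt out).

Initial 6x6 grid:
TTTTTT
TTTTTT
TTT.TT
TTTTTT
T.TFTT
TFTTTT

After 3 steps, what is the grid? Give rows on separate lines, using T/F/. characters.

Step 1: 6 trees catch fire, 2 burn out
  TTTTTT
  TTTTTT
  TTT.TT
  TTTFTT
  T.F.FT
  F.FFTT
Step 2: 5 trees catch fire, 6 burn out
  TTTTTT
  TTTTTT
  TTT.TT
  TTF.FT
  F....F
  ....FT
Step 3: 6 trees catch fire, 5 burn out
  TTTTTT
  TTTTTT
  TTF.FT
  FF...F
  ......
  .....F

TTTTTT
TTTTTT
TTF.FT
FF...F
......
.....F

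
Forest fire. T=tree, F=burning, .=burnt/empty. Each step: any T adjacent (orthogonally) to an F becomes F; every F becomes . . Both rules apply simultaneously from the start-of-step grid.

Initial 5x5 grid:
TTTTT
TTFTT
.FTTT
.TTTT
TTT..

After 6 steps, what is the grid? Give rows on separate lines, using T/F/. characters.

Step 1: 5 trees catch fire, 2 burn out
  TTFTT
  TF.FT
  ..FTT
  .FTTT
  TTT..
Step 2: 7 trees catch fire, 5 burn out
  TF.FT
  F...F
  ...FT
  ..FTT
  TFT..
Step 3: 6 trees catch fire, 7 burn out
  F...F
  .....
  ....F
  ...FT
  F.F..
Step 4: 1 trees catch fire, 6 burn out
  .....
  .....
  .....
  ....F
  .....
Step 5: 0 trees catch fire, 1 burn out
  .....
  .....
  .....
  .....
  .....
Step 6: 0 trees catch fire, 0 burn out
  .....
  .....
  .....
  .....
  .....

.....
.....
.....
.....
.....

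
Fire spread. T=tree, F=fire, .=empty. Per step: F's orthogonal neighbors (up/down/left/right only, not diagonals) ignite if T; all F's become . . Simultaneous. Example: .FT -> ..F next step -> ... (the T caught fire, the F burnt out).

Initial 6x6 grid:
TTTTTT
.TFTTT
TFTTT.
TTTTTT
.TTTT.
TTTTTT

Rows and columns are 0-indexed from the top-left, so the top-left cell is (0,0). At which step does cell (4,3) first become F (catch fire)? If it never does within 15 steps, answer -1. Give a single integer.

Step 1: cell (4,3)='T' (+6 fires, +2 burnt)
Step 2: cell (4,3)='T' (+7 fires, +6 burnt)
Step 3: cell (4,3)='T' (+7 fires, +7 burnt)
Step 4: cell (4,3)='F' (+5 fires, +7 burnt)
  -> target ignites at step 4
Step 5: cell (4,3)='.' (+3 fires, +5 burnt)
Step 6: cell (4,3)='.' (+1 fires, +3 burnt)
Step 7: cell (4,3)='.' (+1 fires, +1 burnt)
Step 8: cell (4,3)='.' (+0 fires, +1 burnt)
  fire out at step 8

4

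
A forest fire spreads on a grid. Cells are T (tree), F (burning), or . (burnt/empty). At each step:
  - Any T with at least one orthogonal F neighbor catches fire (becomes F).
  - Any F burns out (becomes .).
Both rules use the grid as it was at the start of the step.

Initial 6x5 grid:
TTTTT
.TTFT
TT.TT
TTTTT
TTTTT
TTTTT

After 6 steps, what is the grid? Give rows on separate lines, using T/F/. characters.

Step 1: 4 trees catch fire, 1 burn out
  TTTFT
  .TF.F
  TT.FT
  TTTTT
  TTTTT
  TTTTT
Step 2: 5 trees catch fire, 4 burn out
  TTF.F
  .F...
  TT..F
  TTTFT
  TTTTT
  TTTTT
Step 3: 5 trees catch fire, 5 burn out
  TF...
  .....
  TF...
  TTF.F
  TTTFT
  TTTTT
Step 4: 6 trees catch fire, 5 burn out
  F....
  .....
  F....
  TF...
  TTF.F
  TTTFT
Step 5: 4 trees catch fire, 6 burn out
  .....
  .....
  .....
  F....
  TF...
  TTF.F
Step 6: 2 trees catch fire, 4 burn out
  .....
  .....
  .....
  .....
  F....
  TF...

.....
.....
.....
.....
F....
TF...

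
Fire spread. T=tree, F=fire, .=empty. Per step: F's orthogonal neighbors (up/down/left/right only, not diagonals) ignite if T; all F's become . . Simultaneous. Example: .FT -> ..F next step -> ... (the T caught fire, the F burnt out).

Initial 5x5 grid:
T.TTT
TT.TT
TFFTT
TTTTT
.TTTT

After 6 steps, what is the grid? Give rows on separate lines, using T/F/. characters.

Step 1: 5 trees catch fire, 2 burn out
  T.TTT
  TF.TT
  F..FT
  TFFTT
  .TTTT
Step 2: 7 trees catch fire, 5 burn out
  T.TTT
  F..FT
  ....F
  F..FT
  .FFTT
Step 3: 5 trees catch fire, 7 burn out
  F.TFT
  ....F
  .....
  ....F
  ...FT
Step 4: 3 trees catch fire, 5 burn out
  ..F.F
  .....
  .....
  .....
  ....F
Step 5: 0 trees catch fire, 3 burn out
  .....
  .....
  .....
  .....
  .....
Step 6: 0 trees catch fire, 0 burn out
  .....
  .....
  .....
  .....
  .....

.....
.....
.....
.....
.....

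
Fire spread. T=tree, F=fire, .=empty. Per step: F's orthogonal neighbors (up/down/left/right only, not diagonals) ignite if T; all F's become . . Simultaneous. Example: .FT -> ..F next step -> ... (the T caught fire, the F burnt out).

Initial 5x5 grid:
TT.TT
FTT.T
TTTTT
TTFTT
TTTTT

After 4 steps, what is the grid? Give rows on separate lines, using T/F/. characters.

Step 1: 7 trees catch fire, 2 burn out
  FT.TT
  .FT.T
  FTFTT
  TF.FT
  TTFTT
Step 2: 8 trees catch fire, 7 burn out
  .F.TT
  ..F.T
  .F.FT
  F...F
  TF.FT
Step 3: 3 trees catch fire, 8 burn out
  ...TT
  ....T
  ....F
  .....
  F...F
Step 4: 1 trees catch fire, 3 burn out
  ...TT
  ....F
  .....
  .....
  .....

...TT
....F
.....
.....
.....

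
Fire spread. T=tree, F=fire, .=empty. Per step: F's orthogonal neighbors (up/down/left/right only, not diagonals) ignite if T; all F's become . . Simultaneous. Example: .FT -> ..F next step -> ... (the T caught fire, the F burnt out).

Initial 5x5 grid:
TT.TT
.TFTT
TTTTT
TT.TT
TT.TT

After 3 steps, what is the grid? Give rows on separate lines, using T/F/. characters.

Step 1: 3 trees catch fire, 1 burn out
  TT.TT
  .F.FT
  TTFTT
  TT.TT
  TT.TT
Step 2: 5 trees catch fire, 3 burn out
  TF.FT
  ....F
  TF.FT
  TT.TT
  TT.TT
Step 3: 6 trees catch fire, 5 burn out
  F...F
  .....
  F...F
  TF.FT
  TT.TT

F...F
.....
F...F
TF.FT
TT.TT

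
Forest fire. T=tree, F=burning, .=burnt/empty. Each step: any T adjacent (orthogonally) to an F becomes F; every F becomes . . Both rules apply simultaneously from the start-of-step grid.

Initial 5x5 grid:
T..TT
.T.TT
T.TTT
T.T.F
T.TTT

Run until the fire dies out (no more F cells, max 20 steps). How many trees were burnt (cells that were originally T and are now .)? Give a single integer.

Answer: 11

Derivation:
Step 1: +2 fires, +1 burnt (F count now 2)
Step 2: +3 fires, +2 burnt (F count now 3)
Step 3: +4 fires, +3 burnt (F count now 4)
Step 4: +2 fires, +4 burnt (F count now 2)
Step 5: +0 fires, +2 burnt (F count now 0)
Fire out after step 5
Initially T: 16, now '.': 20
Total burnt (originally-T cells now '.'): 11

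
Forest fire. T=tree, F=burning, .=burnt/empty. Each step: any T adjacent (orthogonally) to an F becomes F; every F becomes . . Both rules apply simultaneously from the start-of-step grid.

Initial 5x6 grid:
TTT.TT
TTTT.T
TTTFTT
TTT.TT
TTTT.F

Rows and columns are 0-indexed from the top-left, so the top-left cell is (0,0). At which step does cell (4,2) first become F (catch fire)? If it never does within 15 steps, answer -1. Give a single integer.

Step 1: cell (4,2)='T' (+4 fires, +2 burnt)
Step 2: cell (4,2)='T' (+5 fires, +4 burnt)
Step 3: cell (4,2)='F' (+6 fires, +5 burnt)
  -> target ignites at step 3
Step 4: cell (4,2)='.' (+6 fires, +6 burnt)
Step 5: cell (4,2)='.' (+3 fires, +6 burnt)
Step 6: cell (4,2)='.' (+0 fires, +3 burnt)
  fire out at step 6

3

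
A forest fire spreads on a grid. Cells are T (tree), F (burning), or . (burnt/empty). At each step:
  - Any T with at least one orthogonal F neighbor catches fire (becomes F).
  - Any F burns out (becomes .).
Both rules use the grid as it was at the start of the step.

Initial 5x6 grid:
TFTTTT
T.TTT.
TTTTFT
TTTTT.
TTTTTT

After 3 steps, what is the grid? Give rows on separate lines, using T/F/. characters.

Step 1: 6 trees catch fire, 2 burn out
  F.FTTT
  T.TTF.
  TTTF.F
  TTTTF.
  TTTTTT
Step 2: 8 trees catch fire, 6 burn out
  ...FFT
  F.FF..
  TTF...
  TTTF..
  TTTTFT
Step 3: 6 trees catch fire, 8 burn out
  .....F
  ......
  FF....
  TTF...
  TTTF.F

.....F
......
FF....
TTF...
TTTF.F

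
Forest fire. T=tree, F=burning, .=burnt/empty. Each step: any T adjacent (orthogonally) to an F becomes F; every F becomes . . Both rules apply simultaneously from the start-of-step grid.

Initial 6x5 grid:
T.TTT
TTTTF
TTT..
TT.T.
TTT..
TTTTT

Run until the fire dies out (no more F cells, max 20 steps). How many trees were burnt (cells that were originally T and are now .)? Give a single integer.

Step 1: +2 fires, +1 burnt (F count now 2)
Step 2: +2 fires, +2 burnt (F count now 2)
Step 3: +3 fires, +2 burnt (F count now 3)
Step 4: +2 fires, +3 burnt (F count now 2)
Step 5: +3 fires, +2 burnt (F count now 3)
Step 6: +2 fires, +3 burnt (F count now 2)
Step 7: +3 fires, +2 burnt (F count now 3)
Step 8: +2 fires, +3 burnt (F count now 2)
Step 9: +1 fires, +2 burnt (F count now 1)
Step 10: +1 fires, +1 burnt (F count now 1)
Step 11: +0 fires, +1 burnt (F count now 0)
Fire out after step 11
Initially T: 22, now '.': 29
Total burnt (originally-T cells now '.'): 21

Answer: 21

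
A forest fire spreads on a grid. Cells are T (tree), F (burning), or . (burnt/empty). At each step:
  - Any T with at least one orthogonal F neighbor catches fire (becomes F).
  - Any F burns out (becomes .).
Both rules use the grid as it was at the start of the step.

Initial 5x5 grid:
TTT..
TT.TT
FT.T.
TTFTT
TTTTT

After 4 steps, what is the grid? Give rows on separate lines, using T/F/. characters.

Step 1: 6 trees catch fire, 2 burn out
  TTT..
  FT.TT
  .F.T.
  FF.FT
  TTFTT
Step 2: 7 trees catch fire, 6 burn out
  FTT..
  .F.TT
  ...F.
  ....F
  FF.FT
Step 3: 3 trees catch fire, 7 burn out
  .FT..
  ...FT
  .....
  .....
  ....F
Step 4: 2 trees catch fire, 3 burn out
  ..F..
  ....F
  .....
  .....
  .....

..F..
....F
.....
.....
.....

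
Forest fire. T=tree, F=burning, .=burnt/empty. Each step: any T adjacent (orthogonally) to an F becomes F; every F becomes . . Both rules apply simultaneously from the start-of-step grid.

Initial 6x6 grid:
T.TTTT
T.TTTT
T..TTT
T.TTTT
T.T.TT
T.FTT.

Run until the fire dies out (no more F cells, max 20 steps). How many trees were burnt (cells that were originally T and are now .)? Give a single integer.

Answer: 20

Derivation:
Step 1: +2 fires, +1 burnt (F count now 2)
Step 2: +2 fires, +2 burnt (F count now 2)
Step 3: +2 fires, +2 burnt (F count now 2)
Step 4: +3 fires, +2 burnt (F count now 3)
Step 5: +3 fires, +3 burnt (F count now 3)
Step 6: +4 fires, +3 burnt (F count now 4)
Step 7: +3 fires, +4 burnt (F count now 3)
Step 8: +1 fires, +3 burnt (F count now 1)
Step 9: +0 fires, +1 burnt (F count now 0)
Fire out after step 9
Initially T: 26, now '.': 30
Total burnt (originally-T cells now '.'): 20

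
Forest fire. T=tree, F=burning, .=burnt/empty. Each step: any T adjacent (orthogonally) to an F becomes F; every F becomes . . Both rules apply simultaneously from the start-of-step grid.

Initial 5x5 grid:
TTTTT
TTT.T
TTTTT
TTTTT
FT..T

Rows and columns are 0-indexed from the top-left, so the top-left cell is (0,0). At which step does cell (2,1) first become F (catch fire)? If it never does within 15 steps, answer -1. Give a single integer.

Step 1: cell (2,1)='T' (+2 fires, +1 burnt)
Step 2: cell (2,1)='T' (+2 fires, +2 burnt)
Step 3: cell (2,1)='F' (+3 fires, +2 burnt)
  -> target ignites at step 3
Step 4: cell (2,1)='.' (+4 fires, +3 burnt)
Step 5: cell (2,1)='.' (+4 fires, +4 burnt)
Step 6: cell (2,1)='.' (+3 fires, +4 burnt)
Step 7: cell (2,1)='.' (+2 fires, +3 burnt)
Step 8: cell (2,1)='.' (+1 fires, +2 burnt)
Step 9: cell (2,1)='.' (+0 fires, +1 burnt)
  fire out at step 9

3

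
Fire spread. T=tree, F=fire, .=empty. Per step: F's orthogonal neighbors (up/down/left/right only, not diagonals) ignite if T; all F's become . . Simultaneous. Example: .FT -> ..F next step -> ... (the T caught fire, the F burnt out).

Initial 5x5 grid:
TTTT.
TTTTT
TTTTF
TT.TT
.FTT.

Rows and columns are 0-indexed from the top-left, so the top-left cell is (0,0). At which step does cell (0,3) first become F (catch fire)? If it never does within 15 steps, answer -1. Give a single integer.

Step 1: cell (0,3)='T' (+5 fires, +2 burnt)
Step 2: cell (0,3)='T' (+6 fires, +5 burnt)
Step 3: cell (0,3)='F' (+4 fires, +6 burnt)
  -> target ignites at step 3
Step 4: cell (0,3)='.' (+3 fires, +4 burnt)
Step 5: cell (0,3)='.' (+1 fires, +3 burnt)
Step 6: cell (0,3)='.' (+0 fires, +1 burnt)
  fire out at step 6

3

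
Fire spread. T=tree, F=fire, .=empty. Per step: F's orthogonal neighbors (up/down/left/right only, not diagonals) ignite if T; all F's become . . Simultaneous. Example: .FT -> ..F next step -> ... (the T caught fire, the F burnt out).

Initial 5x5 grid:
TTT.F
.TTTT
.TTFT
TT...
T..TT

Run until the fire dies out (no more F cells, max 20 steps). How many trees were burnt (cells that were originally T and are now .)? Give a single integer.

Answer: 13

Derivation:
Step 1: +4 fires, +2 burnt (F count now 4)
Step 2: +2 fires, +4 burnt (F count now 2)
Step 3: +3 fires, +2 burnt (F count now 3)
Step 4: +2 fires, +3 burnt (F count now 2)
Step 5: +2 fires, +2 burnt (F count now 2)
Step 6: +0 fires, +2 burnt (F count now 0)
Fire out after step 6
Initially T: 15, now '.': 23
Total burnt (originally-T cells now '.'): 13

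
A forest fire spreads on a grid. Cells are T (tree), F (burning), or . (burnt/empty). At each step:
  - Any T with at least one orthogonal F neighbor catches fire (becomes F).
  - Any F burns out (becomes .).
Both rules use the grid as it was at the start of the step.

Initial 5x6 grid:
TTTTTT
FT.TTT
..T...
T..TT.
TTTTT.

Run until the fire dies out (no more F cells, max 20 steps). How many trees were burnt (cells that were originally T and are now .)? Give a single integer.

Answer: 10

Derivation:
Step 1: +2 fires, +1 burnt (F count now 2)
Step 2: +1 fires, +2 burnt (F count now 1)
Step 3: +1 fires, +1 burnt (F count now 1)
Step 4: +1 fires, +1 burnt (F count now 1)
Step 5: +2 fires, +1 burnt (F count now 2)
Step 6: +2 fires, +2 burnt (F count now 2)
Step 7: +1 fires, +2 burnt (F count now 1)
Step 8: +0 fires, +1 burnt (F count now 0)
Fire out after step 8
Initially T: 19, now '.': 21
Total burnt (originally-T cells now '.'): 10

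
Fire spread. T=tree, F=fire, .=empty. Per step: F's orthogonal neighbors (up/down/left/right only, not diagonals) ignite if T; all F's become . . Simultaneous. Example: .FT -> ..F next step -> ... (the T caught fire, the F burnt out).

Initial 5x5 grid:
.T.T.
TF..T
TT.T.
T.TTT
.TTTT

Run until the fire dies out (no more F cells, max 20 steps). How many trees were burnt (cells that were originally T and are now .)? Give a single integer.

Answer: 5

Derivation:
Step 1: +3 fires, +1 burnt (F count now 3)
Step 2: +1 fires, +3 burnt (F count now 1)
Step 3: +1 fires, +1 burnt (F count now 1)
Step 4: +0 fires, +1 burnt (F count now 0)
Fire out after step 4
Initially T: 15, now '.': 15
Total burnt (originally-T cells now '.'): 5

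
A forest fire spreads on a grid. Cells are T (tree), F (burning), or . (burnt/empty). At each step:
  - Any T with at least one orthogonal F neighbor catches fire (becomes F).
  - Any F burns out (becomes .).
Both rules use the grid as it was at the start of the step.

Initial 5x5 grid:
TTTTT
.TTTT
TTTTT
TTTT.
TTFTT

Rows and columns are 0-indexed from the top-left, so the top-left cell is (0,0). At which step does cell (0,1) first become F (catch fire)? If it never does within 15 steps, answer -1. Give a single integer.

Step 1: cell (0,1)='T' (+3 fires, +1 burnt)
Step 2: cell (0,1)='T' (+5 fires, +3 burnt)
Step 3: cell (0,1)='T' (+4 fires, +5 burnt)
Step 4: cell (0,1)='T' (+5 fires, +4 burnt)
Step 5: cell (0,1)='F' (+3 fires, +5 burnt)
  -> target ignites at step 5
Step 6: cell (0,1)='.' (+2 fires, +3 burnt)
Step 7: cell (0,1)='.' (+0 fires, +2 burnt)
  fire out at step 7

5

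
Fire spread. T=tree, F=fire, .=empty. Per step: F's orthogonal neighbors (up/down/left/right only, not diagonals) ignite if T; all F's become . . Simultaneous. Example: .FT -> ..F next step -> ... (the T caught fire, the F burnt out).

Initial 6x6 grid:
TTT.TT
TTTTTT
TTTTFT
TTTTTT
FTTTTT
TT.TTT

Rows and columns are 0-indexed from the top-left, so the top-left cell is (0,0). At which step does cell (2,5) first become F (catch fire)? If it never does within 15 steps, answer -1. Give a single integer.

Step 1: cell (2,5)='F' (+7 fires, +2 burnt)
  -> target ignites at step 1
Step 2: cell (2,5)='.' (+11 fires, +7 burnt)
Step 3: cell (2,5)='.' (+8 fires, +11 burnt)
Step 4: cell (2,5)='.' (+5 fires, +8 burnt)
Step 5: cell (2,5)='.' (+1 fires, +5 burnt)
Step 6: cell (2,5)='.' (+0 fires, +1 burnt)
  fire out at step 6

1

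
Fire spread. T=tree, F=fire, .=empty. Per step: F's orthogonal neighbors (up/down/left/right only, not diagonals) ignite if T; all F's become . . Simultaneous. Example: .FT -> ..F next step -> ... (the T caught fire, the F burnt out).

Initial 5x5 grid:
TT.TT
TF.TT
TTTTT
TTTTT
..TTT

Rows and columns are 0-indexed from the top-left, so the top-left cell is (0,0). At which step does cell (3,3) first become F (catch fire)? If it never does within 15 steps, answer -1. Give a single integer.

Step 1: cell (3,3)='T' (+3 fires, +1 burnt)
Step 2: cell (3,3)='T' (+4 fires, +3 burnt)
Step 3: cell (3,3)='T' (+3 fires, +4 burnt)
Step 4: cell (3,3)='F' (+4 fires, +3 burnt)
  -> target ignites at step 4
Step 5: cell (3,3)='.' (+4 fires, +4 burnt)
Step 6: cell (3,3)='.' (+2 fires, +4 burnt)
Step 7: cell (3,3)='.' (+0 fires, +2 burnt)
  fire out at step 7

4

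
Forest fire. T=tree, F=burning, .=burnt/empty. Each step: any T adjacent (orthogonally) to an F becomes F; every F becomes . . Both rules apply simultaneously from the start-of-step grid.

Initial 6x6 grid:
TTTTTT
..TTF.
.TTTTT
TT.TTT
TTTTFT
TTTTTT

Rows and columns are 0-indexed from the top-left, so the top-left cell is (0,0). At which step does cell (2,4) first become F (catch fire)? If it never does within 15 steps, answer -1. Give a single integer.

Step 1: cell (2,4)='F' (+7 fires, +2 burnt)
  -> target ignites at step 1
Step 2: cell (2,4)='.' (+10 fires, +7 burnt)
Step 3: cell (2,4)='.' (+4 fires, +10 burnt)
Step 4: cell (2,4)='.' (+5 fires, +4 burnt)
Step 5: cell (2,4)='.' (+3 fires, +5 burnt)
Step 6: cell (2,4)='.' (+0 fires, +3 burnt)
  fire out at step 6

1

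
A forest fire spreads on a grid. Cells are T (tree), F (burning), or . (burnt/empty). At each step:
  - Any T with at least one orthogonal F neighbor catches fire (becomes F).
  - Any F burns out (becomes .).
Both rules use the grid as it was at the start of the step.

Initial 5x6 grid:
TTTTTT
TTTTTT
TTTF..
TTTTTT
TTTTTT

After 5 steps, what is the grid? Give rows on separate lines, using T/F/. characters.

Step 1: 3 trees catch fire, 1 burn out
  TTTTTT
  TTTFTT
  TTF...
  TTTFTT
  TTTTTT
Step 2: 7 trees catch fire, 3 burn out
  TTTFTT
  TTF.FT
  TF....
  TTF.FT
  TTTFTT
Step 3: 9 trees catch fire, 7 burn out
  TTF.FT
  TF...F
  F.....
  TF...F
  TTF.FT
Step 4: 6 trees catch fire, 9 burn out
  TF...F
  F.....
  ......
  F.....
  TF...F
Step 5: 2 trees catch fire, 6 burn out
  F.....
  ......
  ......
  ......
  F.....

F.....
......
......
......
F.....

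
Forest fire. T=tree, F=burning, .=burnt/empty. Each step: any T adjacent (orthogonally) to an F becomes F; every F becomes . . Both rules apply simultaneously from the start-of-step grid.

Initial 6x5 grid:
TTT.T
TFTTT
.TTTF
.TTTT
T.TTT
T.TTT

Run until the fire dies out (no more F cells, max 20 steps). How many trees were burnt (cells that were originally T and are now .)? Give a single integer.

Step 1: +7 fires, +2 burnt (F count now 7)
Step 2: +8 fires, +7 burnt (F count now 8)
Step 3: +3 fires, +8 burnt (F count now 3)
Step 4: +2 fires, +3 burnt (F count now 2)
Step 5: +1 fires, +2 burnt (F count now 1)
Step 6: +0 fires, +1 burnt (F count now 0)
Fire out after step 6
Initially T: 23, now '.': 28
Total burnt (originally-T cells now '.'): 21

Answer: 21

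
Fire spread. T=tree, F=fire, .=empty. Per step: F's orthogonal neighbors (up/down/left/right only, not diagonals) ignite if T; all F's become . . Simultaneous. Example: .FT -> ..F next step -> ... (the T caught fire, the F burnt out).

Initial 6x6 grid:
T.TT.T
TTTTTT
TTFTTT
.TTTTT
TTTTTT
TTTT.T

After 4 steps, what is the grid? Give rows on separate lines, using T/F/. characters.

Step 1: 4 trees catch fire, 1 burn out
  T.TT.T
  TTFTTT
  TF.FTT
  .TFTTT
  TTTTTT
  TTTT.T
Step 2: 8 trees catch fire, 4 burn out
  T.FT.T
  TF.FTT
  F...FT
  .F.FTT
  TTFTTT
  TTTT.T
Step 3: 8 trees catch fire, 8 burn out
  T..F.T
  F...FT
  .....F
  ....FT
  TF.FTT
  TTFT.T
Step 4: 7 trees catch fire, 8 burn out
  F....T
  .....F
  ......
  .....F
  F...FT
  TF.F.T

F....T
.....F
......
.....F
F...FT
TF.F.T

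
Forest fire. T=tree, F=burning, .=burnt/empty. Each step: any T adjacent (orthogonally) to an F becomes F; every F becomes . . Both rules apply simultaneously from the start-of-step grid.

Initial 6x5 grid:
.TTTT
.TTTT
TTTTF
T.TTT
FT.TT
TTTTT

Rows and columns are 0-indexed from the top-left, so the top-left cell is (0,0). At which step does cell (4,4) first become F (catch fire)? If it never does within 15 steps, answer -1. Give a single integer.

Step 1: cell (4,4)='T' (+6 fires, +2 burnt)
Step 2: cell (4,4)='F' (+7 fires, +6 burnt)
  -> target ignites at step 2
Step 3: cell (4,4)='.' (+7 fires, +7 burnt)
Step 4: cell (4,4)='.' (+3 fires, +7 burnt)
Step 5: cell (4,4)='.' (+1 fires, +3 burnt)
Step 6: cell (4,4)='.' (+0 fires, +1 burnt)
  fire out at step 6

2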